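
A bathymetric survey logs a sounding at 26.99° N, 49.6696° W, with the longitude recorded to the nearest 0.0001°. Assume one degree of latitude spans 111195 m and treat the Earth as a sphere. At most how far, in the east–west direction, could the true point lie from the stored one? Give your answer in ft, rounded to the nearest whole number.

Rounding to 4 decimal places leaves the longitude within ±5e-05° of the true value.
Parallels shrink by cos φ, so at 26.99° a degree of longitude is 111195 × 0.8911 ≈ 99084.3 m.
So at most 5e-05° × 99084.3 ≈ 4.95421 m east–west.
Converting: 4.95421 m × 3.2808 ft/m ≈ 16.254 ft.

16 ft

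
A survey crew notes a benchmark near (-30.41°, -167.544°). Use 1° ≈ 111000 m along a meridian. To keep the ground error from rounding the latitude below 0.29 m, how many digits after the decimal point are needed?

6 decimal places

One degree of latitude covers 111000 m.
Rounding to N decimal places gives at most 0.5 × 10⁻ᴺ degrees of error, i.e. 0.5 × 10⁻ᴺ × 111000 m.
Need 0.5 × 111000 × 10⁻ᴺ ≤ 0.29 → 10⁻ᴺ ≤ 5.225e-06, so N ≥ 5.28.
N = 5 would give 0.555 m (too coarse); N = 6 gives 0.0555 m ≤ 0.29 m.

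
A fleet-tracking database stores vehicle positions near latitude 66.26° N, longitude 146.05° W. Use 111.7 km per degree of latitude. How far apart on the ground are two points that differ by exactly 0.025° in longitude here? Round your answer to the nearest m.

1124 m

At 66.26° a degree of longitude is 111700 × cos 66.26° ≈ 44969 m, so 0.025° corresponds to 1124.22 m.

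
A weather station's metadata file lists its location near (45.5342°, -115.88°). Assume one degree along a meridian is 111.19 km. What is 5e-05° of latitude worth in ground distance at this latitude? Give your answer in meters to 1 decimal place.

5.6 meters

5e-05° × 111190 m/° = 5.5595 m.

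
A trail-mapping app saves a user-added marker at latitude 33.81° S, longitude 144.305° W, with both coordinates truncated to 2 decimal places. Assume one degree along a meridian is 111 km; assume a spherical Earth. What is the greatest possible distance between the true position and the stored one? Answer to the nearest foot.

Truncating at 2 decimal places can drop up to a full unit in the last place, so each coordinate may be off by as much as 0.01°.
N–S: 0.01° × 111000 m/° = 1110 m.
Longitude error → 0.01 × 111000 × cos 33.81° = 0.01 × 111000 × 0.8309 ≈ 922.285 m.
Combining orthogonally: (1110² + 922.285²)^½ ≈ 1443.16 m.
Converting: 1443.16 m × 3.2808 ft/m ≈ 4734.8 ft.

4735 feet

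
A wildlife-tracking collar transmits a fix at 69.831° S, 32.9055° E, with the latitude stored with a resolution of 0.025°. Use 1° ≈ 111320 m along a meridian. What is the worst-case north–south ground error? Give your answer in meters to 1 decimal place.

1391.5 meters

With a 0.025° grid the true value lies within half a step, ±0.025°/2 = ±0.0125°, of the stored one.
North–south distance: 0.0125° × 111320 m/° = 1391.5 m.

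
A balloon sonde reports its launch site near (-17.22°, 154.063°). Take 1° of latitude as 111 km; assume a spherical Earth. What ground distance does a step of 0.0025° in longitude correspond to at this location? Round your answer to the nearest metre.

0.0025° of longitude at 17.22° is 0.0025 × 111000 × cos 17.22° ≈ 0.0025 × 106024 = 265.061 m.

265 metres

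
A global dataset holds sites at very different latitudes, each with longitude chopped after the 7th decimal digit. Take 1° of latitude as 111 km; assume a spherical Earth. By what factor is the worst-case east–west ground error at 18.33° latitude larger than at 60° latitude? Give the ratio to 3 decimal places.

1.899

Truncating at 7 decimal places can drop up to a full unit in the last place, so the longitude may be off by as much as 1e-07°.
Error at 18.33° = 1e-07° × 111000 × cos 18.33° ≈ 0.0111 × 0.9493 = 0.010537 m.
At 60°: 1e-07° × 111000 × cos 60° = 1e-07 × 111000 × 0.5000 ≈ 0.00555 m.
The ratio reduces to cos 18.33° / cos 60° = 0.9493/0.5000 ≈ 1.8985.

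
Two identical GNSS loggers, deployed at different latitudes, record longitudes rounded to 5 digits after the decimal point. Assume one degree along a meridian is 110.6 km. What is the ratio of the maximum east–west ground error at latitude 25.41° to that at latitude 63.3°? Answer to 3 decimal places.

2.010

Rounding to 5 decimal places leaves the longitude within ±5e-06° of the true value.
Error at 25.41° = 5e-06° × 110600 × cos 25.41° ≈ 0.553 × 0.9033 = 0.4995 m.
At 63.3°: 5e-06° × 110600 × cos 63.3° = 5e-06 × 110600 × 0.4493 ≈ 0.24847 m.
Ratio: 0.4995 / 0.24847 = cos 25.41° / cos 63.3° ≈ 2.0103.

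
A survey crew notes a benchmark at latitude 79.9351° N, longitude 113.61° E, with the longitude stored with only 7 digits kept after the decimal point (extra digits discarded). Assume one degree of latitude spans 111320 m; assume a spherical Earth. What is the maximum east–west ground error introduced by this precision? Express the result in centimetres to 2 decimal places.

Truncating at 7 decimal places can drop up to a full unit in the last place, so the longitude may be off by as much as 1e-07°.
One degree of longitude at 79.9351° is 111320 × cos 79.9351° ≈ 111320 × 0.1748 = 19454.7 m.
East–west error: 1e-07° × 19454.7 m/° ≈ 0.00194547 m.
That is 0.00194547 m = 0.19455 cm.

0.19 centimetres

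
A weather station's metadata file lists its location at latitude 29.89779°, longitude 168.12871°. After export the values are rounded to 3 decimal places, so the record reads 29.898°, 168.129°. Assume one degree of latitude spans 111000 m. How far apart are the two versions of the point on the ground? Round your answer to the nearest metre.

36 metres

The latitude changed by -0.00021° and the longitude by -0.00029°.
N–S: -0.00021° × 111000 m/° = -23.31 m.
E–W at 29.898°: -0.00029° × 111000 × cos 29.898° = -0.00029 × 111000 × 0.8669 ≈ -27.906 m.
Distance: √(23.31² + 27.906²) ≈ 36.3607 m.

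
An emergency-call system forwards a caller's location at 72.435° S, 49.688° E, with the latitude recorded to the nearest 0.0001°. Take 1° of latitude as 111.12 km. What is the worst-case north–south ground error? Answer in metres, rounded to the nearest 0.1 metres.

5.6 metres

Rounding to 4 decimal places leaves the latitude within ±5e-05° of the true value.
So the N–S error is at most 5e-05 × 111120 = 5.556 m.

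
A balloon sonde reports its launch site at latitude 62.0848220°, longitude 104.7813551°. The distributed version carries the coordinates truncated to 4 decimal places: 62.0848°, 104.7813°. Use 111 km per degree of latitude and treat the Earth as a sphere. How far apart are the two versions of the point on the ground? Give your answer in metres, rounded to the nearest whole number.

4 metres

The latitude changed by +0.0000220° and the longitude by +0.0000551°.
N–S: 0.0000220° × 111000 m/° = 2.442 m.
East–west at this latitude: 0.0000551° × 111000 × cos 62.0848° ≈ 0.0000551 × 51966.2 = 2.86334 m.
Combined displacement = (2.442² + 2.86334²)^½ ≈ 3.76325 m.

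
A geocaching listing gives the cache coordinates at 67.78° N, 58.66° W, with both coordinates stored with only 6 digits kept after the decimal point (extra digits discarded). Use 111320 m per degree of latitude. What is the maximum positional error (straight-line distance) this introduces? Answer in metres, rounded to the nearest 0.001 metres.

0.119 metres

Truncating at 6 decimal places can drop up to a full unit in the last place, so each coordinate may be off by as much as 1e-06°.
N–S: 1e-06° × 111320 m/° = 0.11132 m.
East–west component at 67.78°: 1e-06° × 111320 × cos 67.78° ≈ 1e-06 × 42097.2 ≈ 0.0420972 m.
Combining orthogonally: (0.11132² + 0.0420972²)^½ ≈ 0.119014 m.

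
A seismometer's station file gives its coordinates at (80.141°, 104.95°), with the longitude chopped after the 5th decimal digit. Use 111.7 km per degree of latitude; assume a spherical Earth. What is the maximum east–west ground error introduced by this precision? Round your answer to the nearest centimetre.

Truncating at 5 decimal places can drop up to a full unit in the last place, so the longitude may be off by as much as 1e-05°.
One degree of longitude at 80.141° is 111700 × cos 80.141° ≈ 111700 × 0.1712 = 19125.7 m.
So at most 1e-05° × 19125.7 ≈ 0.191257 m east–west.
That is 0.191257 m = 19.126 cm.

19 centimetres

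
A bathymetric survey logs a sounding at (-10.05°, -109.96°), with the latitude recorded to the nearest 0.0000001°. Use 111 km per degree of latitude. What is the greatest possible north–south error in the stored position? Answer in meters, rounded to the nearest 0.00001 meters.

Rounding to 7 decimal places leaves the latitude within ±5e-08° of the true value.
North–south distance: 5e-08° × 111000 m/° = 0.00555 m.

0.00555 meters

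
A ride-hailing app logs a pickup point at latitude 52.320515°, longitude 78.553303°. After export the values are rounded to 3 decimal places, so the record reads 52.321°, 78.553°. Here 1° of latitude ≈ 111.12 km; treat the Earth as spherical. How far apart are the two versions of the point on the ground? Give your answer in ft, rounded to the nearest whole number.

189 ft

Δlat = 52.320515 − 52.321 = -0.000485°; Δlon = 78.553303 − 78.553 = +0.000303°.
North–south shift: -0.000485 × 111120 = -53.8932 m.
East–west at this latitude: 0.000303° × 111120 × cos 52.321° ≈ 0.000303 × 67920.7 = 20.58 m.
Combined displacement = (53.8932² + 20.58²)^½ ≈ 57.6889 m.
Converting: 57.6889 m × 3.2808 ft/m ≈ 189.27 ft.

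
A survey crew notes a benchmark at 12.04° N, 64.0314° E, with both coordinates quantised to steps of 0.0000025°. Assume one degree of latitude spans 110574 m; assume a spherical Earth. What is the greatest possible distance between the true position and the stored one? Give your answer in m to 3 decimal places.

With a 0.0000025° grid the true value lies within half a step, ±0.0000025°/2 = ±1.25e-06°, of the stored one.
N–S: 1.25e-06° × 110574 m/° = 0.138217 m.
E–W at 12.04°: 1.25e-06° × 110574 × cos 12.04° = 1.25e-06 × 110574 × 0.9780 ≈ 0.135177 m.
Combining orthogonally: (0.138217² + 0.135177²)^½ ≈ 0.193331 m.

0.193 m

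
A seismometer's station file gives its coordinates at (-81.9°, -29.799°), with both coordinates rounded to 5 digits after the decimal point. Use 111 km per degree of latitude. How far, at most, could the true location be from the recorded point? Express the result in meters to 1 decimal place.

Rounding to 5 decimal places leaves each coordinate within ±5e-06° of the true value.
North–south component: 5e-06° × 111000 = 0.555 m.
East–west component at 81.9°: 5e-06° × 111000 × cos 81.9° ≈ 5e-06 × 15640 ≈ 0.0782002 m.
Combining orthogonally: (0.555² + 0.0782002²)^½ ≈ 0.560482 m.

0.6 meters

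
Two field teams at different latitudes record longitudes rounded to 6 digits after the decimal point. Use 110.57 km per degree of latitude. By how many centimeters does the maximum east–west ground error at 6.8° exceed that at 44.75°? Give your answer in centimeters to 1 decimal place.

Rounding to 6 decimal places leaves the longitude within ±5e-07° of the true value.
At 6.8°: 5e-07° × 110570 × cos 6.8° = 5e-07 × 110570 × 0.9930 ≈ 0.054896 m.
At 44.75°: 5e-07° × 110570 × cos 44.75° = 5e-07 × 110570 × 0.7102 ≈ 0.039263 m.
So the lower-latitude error exceeds the higher by 0.054896 − 0.039263 = 0.015633 m.
That is 0.0156335 m = 1.5633 cm.

1.6 centimeters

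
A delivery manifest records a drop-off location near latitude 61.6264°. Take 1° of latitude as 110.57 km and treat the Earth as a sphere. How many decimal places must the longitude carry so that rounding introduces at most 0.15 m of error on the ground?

6

At 61.6264° one degree of longitude covers 110570 × cos 61.6264° ≈ 110570 × 0.4752 ≈ 52544.9 m.
With N decimal places the half-ulp bound is 0.5·10⁻ᴺ°, or 0.5·10⁻ᴺ × 52544.9 m on the ground.
Need 0.5 × 52544.9 × 10⁻ᴺ ≤ 0.15 → 10⁻ᴺ ≤ 5.709e-06, so N ≥ 5.24.
N = 5 would give 0.263 m (too coarse); N = 6 gives 0.0263 m ≤ 0.15 m.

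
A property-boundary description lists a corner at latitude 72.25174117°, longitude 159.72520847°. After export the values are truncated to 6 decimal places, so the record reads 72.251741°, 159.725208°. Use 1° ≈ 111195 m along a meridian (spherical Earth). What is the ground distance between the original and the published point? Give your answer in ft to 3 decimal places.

0.081 ft

Δlat = 72.25174117 − 72.251741 = +0.00000017°; Δlon = 159.72520847 − 159.725208 = +0.00000047°.
N–S: 0.00000017° × 111195 m/° = 0.0189032 m.
East–west at this latitude: 0.00000047° × 111195 × cos 72.2517° ≈ 0.00000047 × 33896.2 = 0.0159312 m.
Combined displacement = (0.0189032² + 0.0159312²)^½ ≈ 0.0247211 m.
In feet: 0.0247211 m ÷ 0.3048 ≈ 0.081106 ft.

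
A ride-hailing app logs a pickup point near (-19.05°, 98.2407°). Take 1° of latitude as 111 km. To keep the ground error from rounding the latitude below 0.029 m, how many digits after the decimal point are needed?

7

One degree of latitude covers 111000 m.
With N decimal places the half-ulp bound is 0.5·10⁻ᴺ°, or 0.5·10⁻ᴺ × 111000 m on the ground.
Need 0.5 × 111000 × 10⁻ᴺ ≤ 0.029 → 10⁻ᴺ ≤ 5.225e-07, so N ≥ 6.28.
At 6 places the error can reach 0.0555 m, but 7 places keeps it to 0.00555 m.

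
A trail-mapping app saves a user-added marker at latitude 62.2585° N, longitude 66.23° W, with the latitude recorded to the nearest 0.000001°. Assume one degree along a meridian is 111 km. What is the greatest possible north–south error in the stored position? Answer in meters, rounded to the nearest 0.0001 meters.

Rounding to 6 decimal places leaves the latitude within ±5e-07° of the true value.
So the N–S error is at most 5e-07 × 111000 = 0.0555 m.

0.0555 meters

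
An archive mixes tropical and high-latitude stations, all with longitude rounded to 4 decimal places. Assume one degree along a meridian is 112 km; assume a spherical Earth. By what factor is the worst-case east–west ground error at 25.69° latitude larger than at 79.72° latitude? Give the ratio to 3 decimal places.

5.050

Rounding to 4 decimal places leaves the longitude within ±5e-05° of the true value.
Error at 25.69° = 5e-05° × 112000 × cos 25.69° ≈ 5.6 × 0.9012 = 5.0465 m.
At 79.72°: 5e-05° × 112000 × cos 79.72° = 5e-05 × 112000 × 0.1785 ≈ 0.99937 m.
The ratio reduces to cos 25.69° / cos 79.72° = 0.9012/0.1785 ≈ 5.0496.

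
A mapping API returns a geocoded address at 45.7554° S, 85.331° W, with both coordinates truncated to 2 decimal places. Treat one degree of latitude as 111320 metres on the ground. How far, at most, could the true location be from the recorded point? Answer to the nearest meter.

1357 meters

Truncating at 2 decimal places can drop up to a full unit in the last place, so each coordinate may be off by as much as 0.01°.
N–S: 0.01° × 111320 m/° = 1113.2 m.
Longitude error → 0.01 × 111320 × cos 45.7554° = 0.01 × 111320 × 0.6977 ≈ 776.705 m.
The two errors are perpendicular, so the maximum displacement is √(1113.2² + 776.705²) ≈ 1357.38 m.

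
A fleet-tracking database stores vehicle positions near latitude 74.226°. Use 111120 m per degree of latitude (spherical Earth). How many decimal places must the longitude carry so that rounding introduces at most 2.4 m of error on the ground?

4 decimal places

At 74.226° one degree of longitude covers 111120 × cos 74.226° ≈ 111120 × 0.2718 ≈ 30207.3 m.
N decimal places → at most half a unit in the last place, 0.5 × 10⁻ᴺ° = 30207.3/2 × 10⁻ᴺ m.
Need 0.5 × 30207.3 × 10⁻ᴺ ≤ 2.4 → 10⁻ᴺ ≤ 1.589e-04, so N ≥ 3.80.
N = 3 would give 15.1 m (too coarse); N = 4 gives 1.51 m ≤ 2.4 m.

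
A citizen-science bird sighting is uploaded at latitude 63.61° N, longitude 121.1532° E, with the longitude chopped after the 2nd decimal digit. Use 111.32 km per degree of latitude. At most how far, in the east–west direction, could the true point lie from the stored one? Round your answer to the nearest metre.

Truncating at 2 decimal places can drop up to a full unit in the last place, so the longitude may be off by as much as 0.01°.
One degree of longitude at 63.61° is 111320 × cos 63.61° ≈ 111320 × 0.4445 = 49479.4 m.
So at most 0.01° × 49479.4 ≈ 494.794 m east–west.

495 metres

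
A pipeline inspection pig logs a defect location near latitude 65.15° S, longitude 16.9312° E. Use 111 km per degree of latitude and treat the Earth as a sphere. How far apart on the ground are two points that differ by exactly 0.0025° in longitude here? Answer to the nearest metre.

At 65.15° a degree of longitude is 111000 × cos 65.15° ≈ 46647.1 m, so 0.0025° corresponds to 116.618 m.

117 metres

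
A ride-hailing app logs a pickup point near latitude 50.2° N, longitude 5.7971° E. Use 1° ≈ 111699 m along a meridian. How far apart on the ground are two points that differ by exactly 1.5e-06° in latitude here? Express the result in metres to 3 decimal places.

Along a meridian 1.5e-06° is 1.5e-06 × 111699 = 0.167549 m.

0.168 metres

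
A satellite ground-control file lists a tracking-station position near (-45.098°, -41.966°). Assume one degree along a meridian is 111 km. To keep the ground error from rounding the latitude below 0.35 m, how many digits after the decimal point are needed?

One degree of latitude covers 111000 m.
N decimal places → at most half a unit in the last place, 0.5 × 10⁻ᴺ° = 111000/2 × 10⁻ᴺ m.
Setting 55500 × 10⁻ᴺ ≤ 0.35 gives 10ᴺ ≥ 1.586e+05, i.e. N ≥ 5.20.
At 5 places the error can reach 0.555 m, but 6 places keeps it to 0.0555 m.

6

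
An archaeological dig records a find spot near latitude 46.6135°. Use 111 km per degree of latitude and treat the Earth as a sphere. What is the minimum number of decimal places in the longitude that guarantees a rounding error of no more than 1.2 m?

5

At 46.6135° one degree of longitude covers 111000 × cos 46.6135° ≈ 111000 × 0.6869 ≈ 76247.7 m.
N decimal places → at most half a unit in the last place, 0.5 × 10⁻ᴺ° = 76247.7/2 × 10⁻ᴺ m.
Setting 38123.9 × 10⁻ᴺ ≤ 1.2 gives 10ᴺ ≥ 3.177e+04, i.e. N ≥ 4.50.
At 4 places the error can reach 3.81 m, but 5 places keeps it to 0.381 m.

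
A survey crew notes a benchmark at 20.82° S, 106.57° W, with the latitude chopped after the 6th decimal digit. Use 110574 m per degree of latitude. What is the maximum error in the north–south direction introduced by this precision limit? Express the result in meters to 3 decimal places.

0.111 meters

Truncating at 6 decimal places can drop up to a full unit in the last place, so the latitude may be off by as much as 1e-06°.
So the N–S error is at most 1e-06 × 110574 = 0.110574 m.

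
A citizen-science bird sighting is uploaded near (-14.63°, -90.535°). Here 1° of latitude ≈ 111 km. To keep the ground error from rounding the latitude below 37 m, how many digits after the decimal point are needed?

One degree of latitude covers 111000 m.
Rounding to N decimal places gives at most 0.5 × 10⁻ᴺ degrees of error, i.e. 0.5 × 10⁻ᴺ × 111000 m.
Need 0.5 × 111000 × 10⁻ᴺ ≤ 37 → 10⁻ᴺ ≤ 6.667e-04, so N ≥ 3.18.
At 3 places the error can reach 55.5 m, but 4 places keeps it to 5.55 m.

4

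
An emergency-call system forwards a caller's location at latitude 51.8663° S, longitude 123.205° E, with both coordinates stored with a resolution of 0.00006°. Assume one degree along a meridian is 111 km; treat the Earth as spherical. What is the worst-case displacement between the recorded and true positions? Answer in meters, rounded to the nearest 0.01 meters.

3.91 meters

With a 0.00006° grid the true value lies within half a step, ±0.00006°/2 = ±3e-05°, of the stored one.
Latitude error → 3e-05 × 111000 = 3.33 m along the meridian.
Longitude error → 3e-05 × 111000 × cos 51.8663° = 3e-05 × 111000 × 0.6175 ≈ 2.05627 m.
The two errors are perpendicular, so the maximum displacement is √(3.33² + 2.05627²) ≈ 3.91371 m.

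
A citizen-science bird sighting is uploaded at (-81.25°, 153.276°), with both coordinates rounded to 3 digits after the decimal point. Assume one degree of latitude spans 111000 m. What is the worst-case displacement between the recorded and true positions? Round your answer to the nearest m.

56 m

Rounding to 3 decimal places leaves each coordinate within ±0.0005° of the true value.
Latitude error → 0.0005 × 111000 = 55.5 m along the meridian.
E–W at 81.25°: 0.0005° × 111000 × cos 81.25° = 0.0005 × 111000 × 0.1521 ≈ 8.44285 m.
The two errors are perpendicular, so the maximum displacement is √(55.5² + 8.44285²) ≈ 56.1385 m.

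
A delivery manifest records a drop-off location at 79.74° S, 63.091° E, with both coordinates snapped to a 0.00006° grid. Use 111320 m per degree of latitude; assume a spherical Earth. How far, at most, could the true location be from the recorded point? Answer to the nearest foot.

11 feet

With a 0.00006° grid the true value lies within half a step, ±0.00006°/2 = ±3e-05°, of the stored one.
North–south component: 3e-05° × 111320 = 3.3396 m.
E–W at 79.74°: 3e-05° × 111320 × cos 79.74° = 3e-05 × 111320 × 0.1781 ≈ 0.594834 m.
The two errors are perpendicular, so the maximum displacement is √(3.3396² + 0.594834²) ≈ 3.39216 m.
In feet: 3.39216 m ÷ 0.3048 ≈ 11.129 ft.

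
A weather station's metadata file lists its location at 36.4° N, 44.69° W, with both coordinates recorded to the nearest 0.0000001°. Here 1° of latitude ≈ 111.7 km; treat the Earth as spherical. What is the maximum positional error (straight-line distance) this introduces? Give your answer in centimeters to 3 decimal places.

Rounding to 7 decimal places leaves each coordinate within ±5e-08° of the true value.
N–S: 5e-08° × 111700 m/° = 0.005585 m.
E–W at 36.4°: 5e-08° × 111700 × cos 36.4° = 5e-08 × 111700 × 0.8049 ≈ 0.00449533 m.
The two errors are perpendicular, so the maximum displacement is √(0.005585² + 0.00449533²) ≈ 0.0071694 m.
That is 0.0071694 m = 0.71694 cm.

0.717 centimeters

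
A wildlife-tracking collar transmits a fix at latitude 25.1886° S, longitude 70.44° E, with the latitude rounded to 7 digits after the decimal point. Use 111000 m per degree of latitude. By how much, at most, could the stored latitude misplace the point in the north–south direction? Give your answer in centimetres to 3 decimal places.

0.555 centimetres

Rounding to 7 decimal places leaves the latitude within ±5e-08° of the true value.
North–south distance: 5e-08° × 111000 m/° = 0.00555 m.
That is 0.00555 m = 0.555 cm.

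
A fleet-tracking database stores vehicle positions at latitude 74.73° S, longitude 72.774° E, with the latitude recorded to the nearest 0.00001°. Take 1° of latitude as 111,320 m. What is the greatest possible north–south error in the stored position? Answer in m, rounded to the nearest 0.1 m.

Rounding to 5 decimal places leaves the latitude within ±5e-06° of the true value.
Along the meridian that is 5e-06° × 111320 m/° = 0.5566 m.

0.6 m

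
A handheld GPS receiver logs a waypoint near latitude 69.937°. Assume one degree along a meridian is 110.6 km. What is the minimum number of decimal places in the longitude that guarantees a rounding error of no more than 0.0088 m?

7 decimal places

At 69.937° one degree of longitude covers 110600 × cos 69.937° ≈ 110600 × 0.3431 ≈ 37941.7 m.
N decimal places → at most half a unit in the last place, 0.5 × 10⁻ᴺ° = 37941.7/2 × 10⁻ᴺ m.
Setting 18970.8 × 10⁻ᴺ ≤ 0.0088 gives 10ᴺ ≥ 2.156e+06, i.e. N ≥ 6.33.
N = 6 would give 0.019 m (too coarse); N = 7 gives 0.0019 m ≤ 0.0088 m.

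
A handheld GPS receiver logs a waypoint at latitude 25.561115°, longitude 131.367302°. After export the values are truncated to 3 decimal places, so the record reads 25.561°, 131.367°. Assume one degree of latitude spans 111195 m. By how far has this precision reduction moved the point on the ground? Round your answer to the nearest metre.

The latitude changed by +0.000115° and the longitude by +0.000302°.
North–south shift: 0.000115 × 111195 = 12.7874 m.
East–west at this latitude: 0.000302° × 111195 × cos 25.561° ≈ 0.000302 × 100312 = 30.2942 m.
Distance: √(12.7874² + 30.2942²) ≈ 32.8825 m.

33 metres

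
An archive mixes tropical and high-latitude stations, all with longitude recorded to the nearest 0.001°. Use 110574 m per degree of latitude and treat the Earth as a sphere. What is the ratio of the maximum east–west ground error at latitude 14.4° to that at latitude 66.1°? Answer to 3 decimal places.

2.391

Rounding to 3 decimal places leaves the longitude within ±0.0005° of the true value.
Error at 14.4° = 0.0005° × 110574 × cos 14.4° ≈ 55.287 × 0.9686 = 53.55 m.
At 66.1°: 0.0005° × 110574 × cos 66.1° = 0.0005 × 110574 × 0.4051 ≈ 22.399 m.
The ratio reduces to cos 14.4° / cos 66.1° = 0.9686/0.4051 ≈ 2.3907.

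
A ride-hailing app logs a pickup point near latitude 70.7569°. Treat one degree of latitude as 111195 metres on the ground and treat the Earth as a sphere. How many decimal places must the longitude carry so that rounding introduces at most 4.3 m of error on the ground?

At 70.7569° one degree of longitude covers 111195 × cos 70.7569° ≈ 111195 × 0.3296 ≈ 36647.3 m.
Rounding to N decimal places gives at most 0.5 × 10⁻ᴺ degrees of error, i.e. 0.5 × 10⁻ᴺ × 36647.3 m.
Need 0.5 × 36647.3 × 10⁻ᴺ ≤ 4.3 → 10⁻ᴺ ≤ 2.347e-04, so N ≥ 3.63.
N = 3 would give 18.3 m (too coarse); N = 4 gives 1.83 m ≤ 4.3 m.

4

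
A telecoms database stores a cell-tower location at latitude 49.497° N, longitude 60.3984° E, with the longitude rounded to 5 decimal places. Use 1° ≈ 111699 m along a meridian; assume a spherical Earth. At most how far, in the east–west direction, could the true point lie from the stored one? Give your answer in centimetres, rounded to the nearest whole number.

Rounding to 5 decimal places leaves the longitude within ±5e-06° of the true value.
One degree of longitude at 49.497° is 111699 × cos 49.497° ≈ 111699 × 0.6495 = 72547.1 m.
Maximum E–W displacement: 5e-06 × 72547.1 = 0.362736 m.
That is 0.362736 m = 36.274 cm.

36 centimetres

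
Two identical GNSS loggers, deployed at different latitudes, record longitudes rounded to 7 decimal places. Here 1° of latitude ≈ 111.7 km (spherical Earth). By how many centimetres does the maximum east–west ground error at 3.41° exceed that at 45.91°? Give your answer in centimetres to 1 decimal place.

0.2 centimetres

Rounding to 7 decimal places leaves the longitude within ±5e-08° of the true value.
At 3.41°: 5e-08° × 111700 × cos 3.41° = 5e-08 × 111700 × 0.9982 ≈ 0.0055751 m.
Error at 45.91° = 5e-08° × 111700 × cos 45.91° ≈ 0.005585 × 0.6958 = 0.003886 m.
So the lower-latitude error exceeds the higher by 0.0055751 − 0.003886 = 0.0016891 m.
That is 0.00168914 m = 0.16891 cm.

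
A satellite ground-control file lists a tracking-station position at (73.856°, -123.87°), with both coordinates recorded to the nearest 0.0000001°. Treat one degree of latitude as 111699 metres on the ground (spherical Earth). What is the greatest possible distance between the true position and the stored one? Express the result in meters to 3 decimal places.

Rounding to 7 decimal places leaves each coordinate within ±5e-08° of the true value.
Latitude error → 5e-08 × 111699 = 0.00558495 m along the meridian.
East–west component at 73.856°: 5e-08° × 111699 × cos 73.856° ≈ 5e-08 × 31058.2 ≈ 0.00155291 m.
Worst case both components are at the extreme and orthogonal: √(0.00558495² + 0.00155291²) ≈ 0.00579683 m.

0.006 meters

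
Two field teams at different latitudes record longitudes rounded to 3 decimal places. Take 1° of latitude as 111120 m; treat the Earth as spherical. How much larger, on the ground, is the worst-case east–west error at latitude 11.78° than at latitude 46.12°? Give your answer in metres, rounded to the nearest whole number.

Rounding to 3 decimal places leaves the longitude within ±0.0005° of the true value.
At 11.78°: 0.0005° × 111120 × cos 11.78° = 0.0005 × 111120 × 0.9789 ≈ 54.39 m.
Error at 46.12° = 0.0005° × 111120 × cos 46.12° ≈ 55.56 × 0.6932 = 38.511 m.
Difference: 54.39 − 38.511 = 15.878 m.

16 metres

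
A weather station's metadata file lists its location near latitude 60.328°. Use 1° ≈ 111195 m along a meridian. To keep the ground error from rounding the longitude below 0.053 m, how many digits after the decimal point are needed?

6 decimal places

At 60.328° one degree of longitude covers 111195 × cos 60.328° ≈ 111195 × 0.4950 ≈ 55045.3 m.
N decimal places → at most half a unit in the last place, 0.5 × 10⁻ᴺ° = 55045.3/2 × 10⁻ᴺ m.
Setting 27522.7 × 10⁻ᴺ ≤ 0.053 gives 10ᴺ ≥ 5.193e+05, i.e. N ≥ 5.72.
So 6 decimal places suffice (0.0275 m); 5 would allow up to 0.275 m.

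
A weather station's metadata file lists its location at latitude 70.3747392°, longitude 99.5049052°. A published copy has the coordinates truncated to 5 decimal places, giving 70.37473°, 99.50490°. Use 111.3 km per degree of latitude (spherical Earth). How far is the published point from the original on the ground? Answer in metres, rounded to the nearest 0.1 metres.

The latitude changed by +0.0000092° and the longitude by +0.0000052°.
N–S: 0.0000092° × 111300 m/° = 1.02396 m.
East–west at this latitude: 0.0000052° × 111300 × cos 70.3747° ≈ 0.0000052 × 37382 = 0.194386 m.
Distance: √(1.02396² + 0.194386²) ≈ 1.04225 m.

1.0 metres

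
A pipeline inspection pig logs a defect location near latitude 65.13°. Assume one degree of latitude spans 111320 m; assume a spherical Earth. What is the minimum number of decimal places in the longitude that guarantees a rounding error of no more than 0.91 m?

5 decimal places

At 65.13° one degree of longitude covers 111320 × cos 65.13° ≈ 111320 × 0.4206 ≈ 46816.8 m.
N decimal places → at most half a unit in the last place, 0.5 × 10⁻ᴺ° = 46816.8/2 × 10⁻ᴺ m.
Setting 23408.4 × 10⁻ᴺ ≤ 0.91 gives 10ᴺ ≥ 2.572e+04, i.e. N ≥ 4.41.
At 4 places the error can reach 2.34 m, but 5 places keeps it to 0.234 m.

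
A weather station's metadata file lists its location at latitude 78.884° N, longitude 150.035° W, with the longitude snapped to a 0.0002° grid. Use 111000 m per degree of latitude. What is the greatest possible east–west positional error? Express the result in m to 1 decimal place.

2.1 m

With a 0.0002° grid the true value lies within half a step, ±0.0002°/2 = ±0.0001°, of the stored one.
Parallels shrink by cos φ, so at 78.884° a degree of longitude is 111000 × 0.1928 ≈ 21400.4 m.
East–west error: 0.0001° × 21400.4 m/° ≈ 2.14004 m.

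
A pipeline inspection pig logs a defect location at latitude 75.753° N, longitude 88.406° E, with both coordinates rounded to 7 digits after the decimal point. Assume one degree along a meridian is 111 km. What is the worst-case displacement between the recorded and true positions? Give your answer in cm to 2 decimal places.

Rounding to 7 decimal places leaves each coordinate within ±5e-08° of the true value.
Latitude error → 5e-08 × 111000 = 0.00555 m along the meridian.
E–W at 75.753°: 5e-08° × 111000 × cos 75.753° = 5e-08 × 111000 × 0.2461 ≈ 0.00136587 m.
Worst case both components are at the extreme and orthogonal: √(0.00555² + 0.00136587²) ≈ 0.0057156 m.
That is 0.0057156 m = 0.57156 cm.

0.57 cm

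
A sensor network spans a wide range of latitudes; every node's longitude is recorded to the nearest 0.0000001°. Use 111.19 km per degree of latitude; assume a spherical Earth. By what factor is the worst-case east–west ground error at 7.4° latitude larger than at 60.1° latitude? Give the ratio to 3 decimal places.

Rounding to 7 decimal places leaves the longitude within ±5e-08° of the true value.
Error at 7.4° = 5e-08° × 111190 × cos 7.4° ≈ 0.0055595 × 0.9917 = 0.0055132 m.
Error at 60.1° = 5e-08° × 111190 × cos 60.1° ≈ 0.0055595 × 0.4985 = 0.0027713 m.
The ratio reduces to cos 7.4° / cos 60.1° = 0.9917/0.4985 ≈ 1.9894.

1.989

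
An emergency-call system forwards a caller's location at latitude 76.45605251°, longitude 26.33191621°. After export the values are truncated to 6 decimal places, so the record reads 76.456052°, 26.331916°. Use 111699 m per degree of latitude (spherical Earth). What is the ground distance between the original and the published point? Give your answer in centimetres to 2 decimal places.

The latitude changed by +0.00000051° and the longitude by +0.00000021°.
N–S: 0.00000051° × 111699 m/° = 0.0569665 m.
E–W at 76.4561°: 0.00000021° × 111699 × cos 76.4561° = 0.00000021 × 111699 × 0.2342 ≈ 0.00549337 m.
Distance: √(0.0569665² + 0.00549337²) ≈ 0.0572307 m.
That is 0.0572307 m = 5.7231 cm.

5.72 centimetres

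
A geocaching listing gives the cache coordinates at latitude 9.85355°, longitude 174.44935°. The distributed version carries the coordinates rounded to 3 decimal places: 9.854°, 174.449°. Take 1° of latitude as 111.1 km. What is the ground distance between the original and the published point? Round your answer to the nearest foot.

207 feet

The latitude changed by -0.00045° and the longitude by +0.00035°.
N–S: -0.00045° × 111100 m/° = -49.995 m.
E–W at 9.854°: 0.00035° × 111100 × cos 9.854° = 0.00035 × 111100 × 0.9852 ≈ 38.3113 m.
Hypotenuse of the two orthogonal shifts: √(49.995² + 38.3113²) = 62.9862 m.
Converting: 62.9862 m × 3.2808 ft/m ≈ 206.65 ft.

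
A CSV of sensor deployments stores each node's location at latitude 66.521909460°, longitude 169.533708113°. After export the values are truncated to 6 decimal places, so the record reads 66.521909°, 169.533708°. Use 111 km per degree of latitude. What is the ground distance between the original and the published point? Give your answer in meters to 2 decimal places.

0.05 meters

The latitude changed by +0.000000460° and the longitude by +0.000000113°.
North–south shift: 0.000000460 × 111000 = 0.05106 m.
E–W at 66.5219°: 0.000000113° × 111000 × cos 66.5219° = 0.000000113 × 111000 × 0.3984 ≈ 0.00499711 m.
Distance: √(0.05106² + 0.00499711²) ≈ 0.0513039 m.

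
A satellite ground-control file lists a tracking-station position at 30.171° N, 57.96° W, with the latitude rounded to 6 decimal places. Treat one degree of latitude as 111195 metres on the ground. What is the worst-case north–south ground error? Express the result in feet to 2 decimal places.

Rounding to 6 decimal places leaves the latitude within ±5e-07° of the true value.
So the N–S error is at most 5e-07 × 111195 = 0.0555975 m.
In feet: 0.0555975 m ÷ 0.3048 ≈ 0.18241 ft.

0.18 feet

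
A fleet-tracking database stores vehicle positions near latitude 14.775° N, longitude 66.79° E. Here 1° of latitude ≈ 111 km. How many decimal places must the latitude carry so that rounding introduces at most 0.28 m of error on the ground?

6

One degree of latitude covers 111000 m.
N decimal places → at most half a unit in the last place, 0.5 × 10⁻ᴺ° = 111000/2 × 10⁻ᴺ m.
Need 0.5 × 111000 × 10⁻ᴺ ≤ 0.28 → 10⁻ᴺ ≤ 5.045e-06, so N ≥ 5.30.
N = 5 would give 0.555 m (too coarse); N = 6 gives 0.0555 m ≤ 0.28 m.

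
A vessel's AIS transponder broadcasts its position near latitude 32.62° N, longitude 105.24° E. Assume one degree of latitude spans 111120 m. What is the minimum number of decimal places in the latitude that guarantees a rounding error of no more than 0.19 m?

One degree of latitude covers 111120 m.
N decimal places → at most half a unit in the last place, 0.5 × 10⁻ᴺ° = 111120/2 × 10⁻ᴺ m.
Setting 55560 × 10⁻ᴺ ≤ 0.19 gives 10ᴺ ≥ 2.924e+05, i.e. N ≥ 5.47.
N = 5 would give 0.556 m (too coarse); N = 6 gives 0.0556 m ≤ 0.19 m.

6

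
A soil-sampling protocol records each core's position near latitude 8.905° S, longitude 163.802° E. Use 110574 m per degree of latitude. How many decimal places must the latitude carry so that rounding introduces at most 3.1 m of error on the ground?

One degree of latitude covers 110574 m.
Rounding to N decimal places gives at most 0.5 × 10⁻ᴺ degrees of error, i.e. 0.5 × 10⁻ᴺ × 110574 m.
Need 0.5 × 110574 × 10⁻ᴺ ≤ 3.1 → 10⁻ᴺ ≤ 5.607e-05, so N ≥ 4.25.
N = 4 would give 5.53 m (too coarse); N = 5 gives 0.553 m ≤ 3.1 m.

5 decimal places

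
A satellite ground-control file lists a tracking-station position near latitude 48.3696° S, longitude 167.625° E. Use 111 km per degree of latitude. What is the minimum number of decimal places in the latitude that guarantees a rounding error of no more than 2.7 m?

One degree of latitude covers 111000 m.
With N decimal places the half-ulp bound is 0.5·10⁻ᴺ°, or 0.5·10⁻ᴺ × 111000 m on the ground.
Need 0.5 × 111000 × 10⁻ᴺ ≤ 2.7 → 10⁻ᴺ ≤ 4.865e-05, so N ≥ 4.31.
So 5 decimal places suffice (0.555 m); 4 would allow up to 5.55 m.

5 decimal places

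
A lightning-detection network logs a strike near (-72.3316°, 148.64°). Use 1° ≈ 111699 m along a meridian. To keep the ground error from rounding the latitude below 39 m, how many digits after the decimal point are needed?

4 decimal places

One degree of latitude covers 111699 m.
Rounding to N decimal places gives at most 0.5 × 10⁻ᴺ degrees of error, i.e. 0.5 × 10⁻ᴺ × 111699 m.
Need 0.5 × 111699 × 10⁻ᴺ ≤ 39 → 10⁻ᴺ ≤ 6.983e-04, so N ≥ 3.16.
So 4 decimal places suffice (5.58 m); 3 would allow up to 55.8 m.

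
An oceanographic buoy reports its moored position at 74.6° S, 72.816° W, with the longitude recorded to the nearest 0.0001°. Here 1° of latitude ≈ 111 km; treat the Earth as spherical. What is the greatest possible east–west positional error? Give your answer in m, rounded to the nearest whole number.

1 m

Rounding to 4 decimal places leaves the longitude within ±5e-05° of the true value.
At latitude 74.6° a degree of longitude spans 111000 m × cos 74.6° = 111000 × 0.2656 ≈ 29476.7 m.
East–west error: 5e-05° × 29476.7 m/° ≈ 1.47384 m.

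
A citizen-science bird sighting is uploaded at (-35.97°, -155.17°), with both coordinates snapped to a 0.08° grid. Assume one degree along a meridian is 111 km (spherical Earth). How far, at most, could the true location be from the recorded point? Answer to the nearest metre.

5712 metres

With a 0.08° grid the true value lies within half a step, ±0.08°/2 = ±0.04°, of the stored one.
Latitude error → 0.04 × 111000 = 4440 m along the meridian.
East–west component at 35.97°: 0.04° × 111000 × cos 35.97° ≈ 0.04 × 89835 ≈ 3593.4 m.
The two errors are perpendicular, so the maximum displacement is √(4440² + 3593.4²) ≈ 5711.93 m.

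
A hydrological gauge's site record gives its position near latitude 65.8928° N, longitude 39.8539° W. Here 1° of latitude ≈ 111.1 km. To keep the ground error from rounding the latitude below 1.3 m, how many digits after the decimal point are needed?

One degree of latitude covers 111100 m.
Rounding to N decimal places gives at most 0.5 × 10⁻ᴺ degrees of error, i.e. 0.5 × 10⁻ᴺ × 111100 m.
Setting 55550 × 10⁻ᴺ ≤ 1.3 gives 10ᴺ ≥ 4.273e+04, i.e. N ≥ 4.63.
At 4 places the error can reach 5.56 m, but 5 places keeps it to 0.555 m.

5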